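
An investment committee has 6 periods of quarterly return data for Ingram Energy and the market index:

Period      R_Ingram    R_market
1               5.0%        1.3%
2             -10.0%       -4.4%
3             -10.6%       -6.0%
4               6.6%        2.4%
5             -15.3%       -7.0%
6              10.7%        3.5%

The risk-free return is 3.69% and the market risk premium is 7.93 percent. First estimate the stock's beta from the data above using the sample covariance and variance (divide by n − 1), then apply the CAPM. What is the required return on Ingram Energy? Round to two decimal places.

22.37%

Mean R_i = (5.0 − 10.0 − 10.6 + 6.6 − 15.3 + 10.7) / 6 = -2.2667%
Mean R_m = (1.3 − 4.4 − 6.0 + 2.4 − 7.0 + 3.5) / 6 = -1.7000%
Σ(R_i − R̄_i)(R_m − R̄_m) = 251.3700  ⇒  Cov = 251.3700 / 5 = 50.2740
Σ(R_m − R̄_m)² = 106.7200  ⇒  Var(R_m) = 106.7200 / 5 = 21.3440
β = Cov / Var(R_m) = 50.2740 / 21.3440 = 2.3554
E(R) = R_f + β × MRP = 3.69% + 2.3554 × 7.93% = 22.37%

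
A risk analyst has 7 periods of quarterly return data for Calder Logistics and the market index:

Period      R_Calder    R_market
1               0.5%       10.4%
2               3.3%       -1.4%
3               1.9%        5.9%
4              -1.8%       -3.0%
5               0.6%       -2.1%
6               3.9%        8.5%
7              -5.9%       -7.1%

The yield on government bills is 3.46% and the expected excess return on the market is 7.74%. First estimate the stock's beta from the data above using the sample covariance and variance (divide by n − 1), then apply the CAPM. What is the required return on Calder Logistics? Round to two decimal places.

6.02%

Mean R_i = (0.5 + 3.3 + 1.9 − 1.8 + 0.6 + 3.9 − 5.9) / 7 = 0.3571%
Mean R_m = (10.4 − 1.4 + 5.9 − 3.0 − 2.1 + 8.5 − 7.1) / 7 = 1.6000%
Σ(R_i − R̄_i)(R_m − R̄_m) = 86.9700  ⇒  Cov = 86.9700 / 6 = 14.4950
Σ(R_m − R̄_m)² = 263.0800  ⇒  Var(R_m) = 263.0800 / 6 = 43.8467
β = Cov / Var(R_m) = 14.4950 / 43.8467 = 0.3306
E(R) = R_f + β × MRP = 3.46% + 0.3306 × 7.74% = 6.02%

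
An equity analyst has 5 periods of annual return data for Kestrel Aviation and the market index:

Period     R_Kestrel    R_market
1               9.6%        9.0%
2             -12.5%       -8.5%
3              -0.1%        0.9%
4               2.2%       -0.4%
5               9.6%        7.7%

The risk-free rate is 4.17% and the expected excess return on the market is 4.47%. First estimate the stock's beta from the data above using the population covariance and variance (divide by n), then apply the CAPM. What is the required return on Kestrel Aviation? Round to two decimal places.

9.81%

Mean R_i = (9.6 − 12.5 − 0.1 + 2.2 + 9.6) / 5 = 1.7600%
Mean R_m = (9.0 − 8.5 + 0.9 − 0.4 + 7.7) / 5 = 1.7400%
Σ(R_i − R̄_i)(R_m − R̄_m) = 250.2880  ⇒  Cov = 250.2880 / 5 = 50.0576
Σ(R_m − R̄_m)² = 198.3720  ⇒  Var(R_m) = 198.3720 / 5 = 39.6744
β = Cov / Var(R_m) = 50.0576 / 39.6744 = 1.2617
E(R) = R_f + β × MRP = 4.17% + 1.2617 × 4.47% = 9.81%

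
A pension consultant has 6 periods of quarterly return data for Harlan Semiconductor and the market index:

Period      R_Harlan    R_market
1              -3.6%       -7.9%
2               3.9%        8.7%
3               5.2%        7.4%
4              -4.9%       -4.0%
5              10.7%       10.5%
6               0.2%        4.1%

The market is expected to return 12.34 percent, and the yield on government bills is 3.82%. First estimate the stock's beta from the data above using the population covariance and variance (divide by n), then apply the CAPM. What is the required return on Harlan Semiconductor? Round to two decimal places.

Mean R_i = (-3.6 + 3.9 + 5.2 − 4.9 + 10.7 + 0.2) / 6 = 1.9167%
Mean R_m = (-7.9 + 8.7 + 7.4 − 4.0 + 10.5 + 4.1) / 6 = 3.1333%
Σ(R_i − R̄_i)(R_m − R̄_m) = 197.5867  ⇒  Cov = 197.5867 / 6 = 32.9311
Σ(R_m − R̄_m)² = 277.0133  ⇒  Var(R_m) = 277.0133 / 6 = 46.1689
β = Cov / Var(R_m) = 32.9311 / 46.1689 = 0.7133
MRP = 12.34% − 3.82% = 8.52%
E(R) = R_f + β × MRP = 3.82% + 0.7133 × 8.52% = 9.90%

9.90%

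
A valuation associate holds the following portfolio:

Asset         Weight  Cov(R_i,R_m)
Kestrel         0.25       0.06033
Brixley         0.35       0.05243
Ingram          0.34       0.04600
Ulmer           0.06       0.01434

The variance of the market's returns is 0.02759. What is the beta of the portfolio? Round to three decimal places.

β_Kestrel = 0.06033 / 0.02759 = 2.1867
β_Brixley = 0.05243 / 0.02759 = 1.9003
β_Ingram = 0.04600 / 0.02759 = 1.6673
β_Ulmer = 0.01434 / 0.02759 = 0.5198
β_P = Σ w_i β_i = 0.25×2.1867 + 0.35×1.9003 + 0.34×1.6673 + 0.06×0.5198 = 1.8099

1.810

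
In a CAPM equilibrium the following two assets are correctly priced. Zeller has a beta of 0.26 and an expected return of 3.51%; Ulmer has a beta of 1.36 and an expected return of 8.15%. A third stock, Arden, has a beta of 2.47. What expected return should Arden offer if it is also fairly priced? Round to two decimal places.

MRP (SML slope) = (8.15% − 3.51%) / (1.36 − 0.26) = 4.64% / 1.10 = 4.2182%
R_f (intercept) = 3.51% − 0.26 × 4.2182% = 2.4133%
E(R_Arden) = R_f + β × MRP = 2.4133% + 2.47 × 4.2182% = 12.83%

12.83%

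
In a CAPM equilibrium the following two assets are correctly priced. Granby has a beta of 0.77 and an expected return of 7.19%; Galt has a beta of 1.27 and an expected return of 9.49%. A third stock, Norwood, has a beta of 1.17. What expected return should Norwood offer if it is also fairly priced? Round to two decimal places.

MRP (SML slope) = (9.49% − 7.19%) / (1.27 − 0.77) = 2.30% / 0.50 = 4.6000%
R_f (intercept) = 7.19% − 0.77 × 4.6000% = 3.6480%
E(R_Norwood) = R_f + β × MRP = 3.6480% + 1.17 × 4.6000% = 9.03%

9.03%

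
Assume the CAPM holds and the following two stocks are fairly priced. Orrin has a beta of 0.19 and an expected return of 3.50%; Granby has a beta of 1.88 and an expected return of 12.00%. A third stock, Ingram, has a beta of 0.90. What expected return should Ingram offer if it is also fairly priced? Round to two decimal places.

MRP (SML slope) = (12.00% − 3.50%) / (1.88 − 0.19) = 8.50% / 1.69 = 5.0296%
R_f (intercept) = 3.50% − 0.19 × 5.0296% = 2.5444%
E(R_Ingram) = R_f + β × MRP = 2.5444% + 0.90 × 5.0296% = 7.07%

7.07%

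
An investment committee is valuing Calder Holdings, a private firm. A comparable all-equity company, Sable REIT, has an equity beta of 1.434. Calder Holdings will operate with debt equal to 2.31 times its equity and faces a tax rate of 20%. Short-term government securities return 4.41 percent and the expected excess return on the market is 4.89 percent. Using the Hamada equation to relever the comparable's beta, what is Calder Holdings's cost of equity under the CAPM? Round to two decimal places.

β_L = β_U × [1 + (1 − t)(D/E)] = 1.434 × [1 + (1 − 0.20) × 2.31]
    = 1.434 × [1 + 0.80 × 2.31] = 1.434 × 2.8480 = 4.0840
E(R) = R_f + β_L × MRP = 4.41% + 4.0840 × 4.89% = 24.38%

24.38%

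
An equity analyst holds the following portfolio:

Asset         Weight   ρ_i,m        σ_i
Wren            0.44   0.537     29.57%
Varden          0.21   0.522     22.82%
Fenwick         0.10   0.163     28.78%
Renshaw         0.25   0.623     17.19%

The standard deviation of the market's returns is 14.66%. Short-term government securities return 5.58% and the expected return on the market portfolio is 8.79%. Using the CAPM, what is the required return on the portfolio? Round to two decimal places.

β_Wren = 0.537 × 29.57% / 14.66% = 1.0832
β_Varden = 0.522 × 22.82% / 14.66% = 0.8126
β_Fenwick = 0.163 × 28.78% / 14.66% = 0.3200
β_Renshaw = 0.623 × 17.19% / 14.66% = 0.7305
β_P = Σ w_i β_i = 0.44×1.0832 + 0.21×0.8126 + 0.10×0.3200 + 0.25×0.7305 = 0.8619
MRP = 8.79% − 5.58% = 3.21%
E(R_P) = R_f + β_P × MRP = 5.58% + 0.8619 × 3.21% = 8.35%

8.35%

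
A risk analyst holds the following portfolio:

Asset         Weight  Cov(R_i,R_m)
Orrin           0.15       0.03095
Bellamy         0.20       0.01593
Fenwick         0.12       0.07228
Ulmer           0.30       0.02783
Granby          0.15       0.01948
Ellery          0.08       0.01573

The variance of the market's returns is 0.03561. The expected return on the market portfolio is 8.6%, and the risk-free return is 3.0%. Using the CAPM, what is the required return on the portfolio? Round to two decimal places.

β_Orrin = 0.03095 / 0.03561 = 0.8691
β_Bellamy = 0.01593 / 0.03561 = 0.4473
β_Fenwick = 0.07228 / 0.03561 = 2.0298
β_Ulmer = 0.02783 / 0.03561 = 0.7815
β_Granby = 0.01948 / 0.03561 = 0.5470
β_Ellery = 0.01573 / 0.03561 = 0.4417
β_P = Σ w_i β_i = 0.15×0.8691 + 0.20×0.4473 + 0.12×2.0298 + 0.30×0.7815 + 0.15×0.5470 + 0.08×0.4417 = 0.8152
MRP = 8.6% − 3.0% = 5.60%
E(R_P) = R_f + β_P × MRP = 3.0% + 0.8152 × 5.6% = 7.57%

7.57%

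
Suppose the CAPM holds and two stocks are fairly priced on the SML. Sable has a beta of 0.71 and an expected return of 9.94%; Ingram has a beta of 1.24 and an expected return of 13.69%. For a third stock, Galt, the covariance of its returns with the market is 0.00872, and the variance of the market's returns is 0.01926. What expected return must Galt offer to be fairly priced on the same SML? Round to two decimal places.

8.12%

MRP = (13.69% − 9.94%) / (1.24 − 0.71) = 7.0755%
R_f = 9.94% − 0.71 × 7.0755% = 4.9164%
β_Galt = Cov / Var(R_m) = 0.00872 / 0.01926 = 0.4528
E(R_Galt) = R_f + β × MRP = 4.9164% + 0.4528 × 7.0755% = 8.12%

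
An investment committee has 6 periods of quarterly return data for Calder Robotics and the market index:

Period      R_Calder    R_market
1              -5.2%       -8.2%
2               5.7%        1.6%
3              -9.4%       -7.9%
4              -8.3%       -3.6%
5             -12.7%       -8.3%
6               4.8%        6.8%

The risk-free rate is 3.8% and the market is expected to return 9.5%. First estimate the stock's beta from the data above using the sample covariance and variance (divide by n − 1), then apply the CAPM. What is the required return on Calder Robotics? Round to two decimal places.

9.96%

Mean R_i = (-5.2 + 5.7 − 9.4 − 8.3 − 12.7 + 4.8) / 6 = -4.1833%
Mean R_m = (-8.2 + 1.6 − 7.9 − 3.6 − 8.3 + 6.8) / 6 = -3.2667%
Σ(R_i − R̄_i)(R_m − R̄_m) = 211.9567  ⇒  Cov = 211.9567 / 5 = 42.3913
Σ(R_m − R̄_m)² = 196.2733  ⇒  Var(R_m) = 196.2733 / 5 = 39.2547
β = Cov / Var(R_m) = 42.3913 / 39.2547 = 1.0799
MRP = 9.5% − 3.8% = 5.70%
E(R) = R_f + β × MRP = 3.8% + 1.0799 × 5.7% = 9.96%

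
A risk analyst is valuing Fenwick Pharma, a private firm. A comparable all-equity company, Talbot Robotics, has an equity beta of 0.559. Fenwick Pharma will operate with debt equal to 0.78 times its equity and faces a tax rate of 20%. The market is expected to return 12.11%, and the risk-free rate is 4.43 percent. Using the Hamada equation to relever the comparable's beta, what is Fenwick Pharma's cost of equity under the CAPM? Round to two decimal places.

β_L = β_U × [1 + (1 − t)(D/E)] = 0.559 × [1 + (1 − 0.20) × 0.78]
    = 0.559 × [1 + 0.80 × 0.78] = 0.559 × 1.6240 = 0.9078
MRP = 12.11% − 4.43% = 7.68%
E(R) = R_f + β_L × MRP = 4.43% + 0.9078 × 7.68% = 11.40%

11.40%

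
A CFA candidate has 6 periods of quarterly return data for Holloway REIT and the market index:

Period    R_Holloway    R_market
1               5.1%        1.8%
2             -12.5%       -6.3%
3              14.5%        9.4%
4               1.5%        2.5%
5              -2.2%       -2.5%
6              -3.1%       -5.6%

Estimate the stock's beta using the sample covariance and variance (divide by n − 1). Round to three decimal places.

Mean R_i = (5.1 − 12.5 + 14.5 + 1.5 − 2.2 − 3.1) / 6 = 0.5500%
Mean R_m = (1.8 − 6.3 + 9.4 + 2.5 − 2.5 − 5.6) / 6 = -0.1167%
Σ(R_i − R̄_i)(R_m − R̄_m) = 251.2250  ⇒  Cov = 251.2250 / 5 = 50.2450
Σ(R_m − R̄_m)² = 175.0683  ⇒  Var(R_m) = 175.0683 / 5 = 35.0137
β = Cov / Var(R_m) = 50.2450 / 35.0137 = 1.4350

1.435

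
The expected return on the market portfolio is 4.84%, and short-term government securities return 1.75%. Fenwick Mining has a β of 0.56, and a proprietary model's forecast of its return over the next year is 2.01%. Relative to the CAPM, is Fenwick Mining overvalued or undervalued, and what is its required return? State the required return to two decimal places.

MRP = 4.84% − 1.75% = 3.09%
Required return = R_f + β·MRP = 1.75% + 0.56 × 3.09% = 3.48%
Forecast 2.01% < required 3.48% → the stock plots below the SML → overvalued.

Overvalued; required return 3.48%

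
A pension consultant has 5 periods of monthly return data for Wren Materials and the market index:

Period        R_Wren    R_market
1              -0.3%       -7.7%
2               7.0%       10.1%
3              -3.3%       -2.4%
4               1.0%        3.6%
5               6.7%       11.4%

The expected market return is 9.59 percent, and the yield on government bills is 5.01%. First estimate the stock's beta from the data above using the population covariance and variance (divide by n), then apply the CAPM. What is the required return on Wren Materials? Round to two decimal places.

Mean R_i = (-0.3 + 7.0 − 3.3 + 1.0 + 6.7) / 5 = 2.2200%
Mean R_m = (-7.7 + 10.1 − 2.4 + 3.6 + 11.4) / 5 = 3.0000%
Σ(R_i − R̄_i)(R_m − R̄_m) = 127.6100  ⇒  Cov = 127.6100 / 5 = 25.5220
Σ(R_m − R̄_m)² = 264.9800  ⇒  Var(R_m) = 264.9800 / 5 = 52.9960
β = Cov / Var(R_m) = 25.5220 / 52.9960 = 0.4816
MRP = 9.59% − 5.01% = 4.58%
E(R) = R_f + β × MRP = 5.01% + 0.4816 × 4.58% = 7.22%

7.22%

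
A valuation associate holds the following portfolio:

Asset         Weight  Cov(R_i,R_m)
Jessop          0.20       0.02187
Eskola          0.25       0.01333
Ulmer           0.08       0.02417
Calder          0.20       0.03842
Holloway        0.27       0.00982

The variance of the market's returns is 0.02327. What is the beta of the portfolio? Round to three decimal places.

0.858

β_Jessop = 0.02187 / 0.02327 = 0.9398
β_Eskola = 0.01333 / 0.02327 = 0.5728
β_Ulmer = 0.02417 / 0.02327 = 1.0387
β_Calder = 0.03842 / 0.02327 = 1.6511
β_Holloway = 0.00982 / 0.02327 = 0.4220
β_P = Σ w_i β_i = 0.20×0.9398 + 0.25×0.5728 + 0.08×1.0387 + 0.20×1.6511 + 0.27×0.4220 = 0.8584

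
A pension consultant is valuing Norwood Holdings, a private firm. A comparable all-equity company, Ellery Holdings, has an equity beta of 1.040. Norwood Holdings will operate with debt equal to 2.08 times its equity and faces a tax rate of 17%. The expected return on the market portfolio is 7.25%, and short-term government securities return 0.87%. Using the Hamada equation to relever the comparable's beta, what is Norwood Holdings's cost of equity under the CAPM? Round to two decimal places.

β_L = β_U × [1 + (1 − t)(D/E)] = 1.040 × [1 + (1 − 0.17) × 2.08]
    = 1.040 × [1 + 0.83 × 2.08] = 1.040 × 2.7264 = 2.8355
MRP = 7.25% − 0.87% = 6.38%
E(R) = R_f + β_L × MRP = 0.87% + 2.8355 × 6.38% = 18.96%

18.96%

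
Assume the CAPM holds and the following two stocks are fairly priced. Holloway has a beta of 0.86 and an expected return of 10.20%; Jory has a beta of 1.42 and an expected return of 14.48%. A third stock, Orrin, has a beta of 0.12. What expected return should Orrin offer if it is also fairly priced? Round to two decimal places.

MRP (SML slope) = (14.48% − 10.20%) / (1.42 − 0.86) = 4.28% / 0.56 = 7.6429%
R_f (intercept) = 10.20% − 0.86 × 7.6429% = 3.6271%
E(R_Orrin) = R_f + β × MRP = 3.6271% + 0.12 × 7.6429% = 4.54%

4.54%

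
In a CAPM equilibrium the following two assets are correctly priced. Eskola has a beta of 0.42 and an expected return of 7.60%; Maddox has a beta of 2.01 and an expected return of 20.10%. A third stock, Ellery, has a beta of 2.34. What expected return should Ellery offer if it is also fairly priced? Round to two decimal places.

22.69%

MRP (SML slope) = (20.10% − 7.60%) / (2.01 − 0.42) = 12.50% / 1.59 = 7.8616%
R_f (intercept) = 7.60% − 0.42 × 7.8616% = 4.2981%
E(R_Ellery) = R_f + β × MRP = 4.2981% + 2.34 × 7.8616% = 22.69%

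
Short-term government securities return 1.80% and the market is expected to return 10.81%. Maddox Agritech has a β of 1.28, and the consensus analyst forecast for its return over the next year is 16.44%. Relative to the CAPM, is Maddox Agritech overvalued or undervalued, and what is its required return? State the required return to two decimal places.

MRP = 10.81% − 1.80% = 9.01%
Required return = R_f + β·MRP = 1.80% + 1.28 × 9.01% = 13.33%
Forecast 16.44% > required 13.33% → the stock plots above the SML → undervalued.

Undervalued; required return 13.33%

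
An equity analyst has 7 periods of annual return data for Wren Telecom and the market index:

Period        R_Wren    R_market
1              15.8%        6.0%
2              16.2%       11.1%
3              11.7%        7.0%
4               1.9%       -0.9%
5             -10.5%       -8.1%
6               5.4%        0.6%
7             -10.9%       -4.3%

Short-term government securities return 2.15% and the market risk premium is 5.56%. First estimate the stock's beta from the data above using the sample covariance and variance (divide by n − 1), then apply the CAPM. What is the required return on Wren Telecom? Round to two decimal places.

Mean R_i = (15.8 + 16.2 + 11.7 + 1.9 − 10.5 + 5.4 − 10.9) / 7 = 4.2286%
Mean R_m = (6.0 + 11.1 + 7.0 − 0.9 − 8.1 + 0.6 − 4.3) / 7 = 1.6286%
Σ(R_i − R̄_i)(R_m − R̄_m) = 441.7643  ⇒  Cov = 441.7643 / 6 = 73.6274
Σ(R_m − R̄_m)² = 274.9143  ⇒  Var(R_m) = 274.9143 / 6 = 45.8191
β = Cov / Var(R_m) = 73.6274 / 45.8191 = 1.6069
E(R) = R_f + β × MRP = 2.15% + 1.6069 × 5.56% = 11.08%

11.08%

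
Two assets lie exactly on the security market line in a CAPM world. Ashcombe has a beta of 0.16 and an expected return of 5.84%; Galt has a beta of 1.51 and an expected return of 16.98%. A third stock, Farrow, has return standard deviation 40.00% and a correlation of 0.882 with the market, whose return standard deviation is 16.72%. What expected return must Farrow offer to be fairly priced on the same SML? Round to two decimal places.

21.93%

MRP = (16.98% − 5.84%) / (1.51 − 0.16) = 8.2519%
R_f = 5.84% − 0.16 × 8.2519% = 4.5197%
β_Farrow = ρ·σ_i/σ_m = 0.882 × 40.00 / 16.72 = 2.1100
E(R_Farrow) = R_f + β × MRP = 4.5197% + 2.1100 × 8.2519% = 21.93%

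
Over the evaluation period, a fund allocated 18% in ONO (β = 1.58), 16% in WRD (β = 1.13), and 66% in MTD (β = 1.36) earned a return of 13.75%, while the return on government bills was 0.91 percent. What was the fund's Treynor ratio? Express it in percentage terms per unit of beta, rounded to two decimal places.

9.42%

β_P = 0.18×1.58 + 0.16×1.13 + 0.66×1.36 = 1.3628
Treynor = (R_P − R_f) / β_P = (13.75% − 0.91%) / 1.3628 = 12.84% / 1.3628 = 9.42%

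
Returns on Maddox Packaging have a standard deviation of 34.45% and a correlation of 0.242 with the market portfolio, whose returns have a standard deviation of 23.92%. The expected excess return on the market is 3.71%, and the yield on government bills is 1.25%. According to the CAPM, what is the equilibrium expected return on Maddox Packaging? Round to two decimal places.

2.54%

β = ρ × σ_i / σ_m = 0.242 × 34.45% / 23.92% = 0.3485
E(R) = 1.25% + 0.3485 × 3.71% = 2.54%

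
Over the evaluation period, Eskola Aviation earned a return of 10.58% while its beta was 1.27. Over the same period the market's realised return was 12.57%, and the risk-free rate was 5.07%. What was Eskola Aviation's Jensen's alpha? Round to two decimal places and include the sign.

Market excess return = 12.57% − 5.07% = 7.50%
CAPM benchmark = R_f + β(R_m − R_f) = 5.07% + 1.27 × 7.50% = 14.5950%
α = actual − benchmark = 10.58% − 14.5950% = -4.02%

-4.02%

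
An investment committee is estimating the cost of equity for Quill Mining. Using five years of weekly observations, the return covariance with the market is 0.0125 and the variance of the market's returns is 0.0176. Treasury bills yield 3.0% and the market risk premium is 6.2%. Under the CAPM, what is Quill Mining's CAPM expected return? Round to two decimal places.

7.40%

β = Cov(R_i, R_m) / Var(R_m) = 0.0125 / 0.0176 = 0.7102
E(R) = R_f + β × MRP = 3.0% + 0.7102 × 6.2% = 7.40%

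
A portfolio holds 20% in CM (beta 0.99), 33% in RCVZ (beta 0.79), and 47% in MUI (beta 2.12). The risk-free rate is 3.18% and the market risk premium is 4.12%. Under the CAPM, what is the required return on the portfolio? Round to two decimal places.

9.18%

β_P = Σ w_i β_i = 0.20×0.99 + 0.33×0.79 + 0.47×2.12 = 1.4551
E(R_P) = R_f + β_P × MRP = 3.18% + 1.4551 × 4.12% = 9.18%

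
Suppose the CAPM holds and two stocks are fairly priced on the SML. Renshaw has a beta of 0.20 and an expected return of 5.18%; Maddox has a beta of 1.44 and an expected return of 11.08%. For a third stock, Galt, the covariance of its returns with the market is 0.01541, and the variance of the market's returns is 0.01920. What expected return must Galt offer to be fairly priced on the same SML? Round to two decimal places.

MRP = (11.08% − 5.18%) / (1.44 − 0.20) = 4.7581%
R_f = 5.18% − 0.20 × 4.7581% = 4.2284%
β_Galt = Cov / Var(R_m) = 0.01541 / 0.01920 = 0.8026
E(R_Galt) = R_f + β × MRP = 4.2284% + 0.8026 × 4.7581% = 8.05%

8.05%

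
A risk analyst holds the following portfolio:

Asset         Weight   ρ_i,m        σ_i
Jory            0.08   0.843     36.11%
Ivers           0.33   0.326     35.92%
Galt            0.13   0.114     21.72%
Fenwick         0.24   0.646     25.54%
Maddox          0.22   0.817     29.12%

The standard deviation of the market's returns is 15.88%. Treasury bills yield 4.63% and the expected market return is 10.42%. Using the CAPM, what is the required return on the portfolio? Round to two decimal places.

β_Jory = 0.843 × 36.11% / 15.88% = 1.9169
β_Ivers = 0.326 × 35.92% / 15.88% = 0.7374
β_Galt = 0.114 × 21.72% / 15.88% = 0.1559
β_Fenwick = 0.646 × 25.54% / 15.88% = 1.0390
β_Maddox = 0.817 × 29.12% / 15.88% = 1.4982
β_P = Σ w_i β_i = 0.08×1.9169 + 0.33×0.7374 + 0.13×0.1559 + 0.24×1.0390 + 0.22×1.4982 = 0.9959
MRP = 10.42% − 4.63% = 5.79%
E(R_P) = R_f + β_P × MRP = 4.63% + 0.9959 × 5.79% = 10.40%

10.40%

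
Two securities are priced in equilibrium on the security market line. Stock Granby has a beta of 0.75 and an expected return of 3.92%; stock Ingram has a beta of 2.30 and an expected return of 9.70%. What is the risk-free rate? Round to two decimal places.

1.12%

Both satisfy E(R) = R_f + β·MRP, so the slope of the SML is
MRP = (9.70% − 3.92%) / (2.30 − 0.75) = 5.78% / 1.55 = 3.7290%
R_f = E(R_Granby) − β_Granby·MRP = 3.92% − 0.75 × 3.7290% = 1.1233%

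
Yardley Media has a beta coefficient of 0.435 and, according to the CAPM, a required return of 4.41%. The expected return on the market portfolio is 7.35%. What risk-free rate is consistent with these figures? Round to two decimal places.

2.15%

E(R) = R_f + β(E(R_m) − R_f) = R_f(1 − β) + β·E(R_m)
4.41% = R_f × (1 − 0.435) + 0.435 × 7.35%
4.41% = R_f × 0.565 + 3.19725%
R_f = (4.41% − 3.19725%) / 0.565 = 2.15%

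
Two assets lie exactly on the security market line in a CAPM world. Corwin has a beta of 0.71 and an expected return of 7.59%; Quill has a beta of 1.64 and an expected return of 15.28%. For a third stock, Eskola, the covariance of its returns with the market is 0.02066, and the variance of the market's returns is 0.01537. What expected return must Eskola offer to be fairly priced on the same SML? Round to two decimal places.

12.83%

MRP = (15.28% − 7.59%) / (1.64 − 0.71) = 8.2688%
R_f = 7.59% − 0.71 × 8.2688% = 1.7192%
β_Eskola = Cov / Var(R_m) = 0.02066 / 0.01537 = 1.3442
E(R_Eskola) = R_f + β × MRP = 1.7192% + 1.3442 × 8.2688% = 12.83%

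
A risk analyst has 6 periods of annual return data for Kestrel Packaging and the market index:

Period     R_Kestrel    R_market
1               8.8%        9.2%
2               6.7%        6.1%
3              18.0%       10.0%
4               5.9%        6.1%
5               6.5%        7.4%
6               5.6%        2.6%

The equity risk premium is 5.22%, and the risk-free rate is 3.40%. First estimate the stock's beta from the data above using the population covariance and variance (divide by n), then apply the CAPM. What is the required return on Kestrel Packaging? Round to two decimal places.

10.15%

Mean R_i = (8.8 + 6.7 + 18.0 + 5.9 + 6.5 + 5.6) / 6 = 8.5833%
Mean R_m = (9.2 + 6.1 + 10.0 + 6.1 + 7.4 + 2.6) / 6 = 6.9000%
Σ(R_i − R̄_i)(R_m − R̄_m) = 45.1300  ⇒  Cov = 45.1300 / 6 = 7.5217
Σ(R_m − R̄_m)² = 34.9200  ⇒  Var(R_m) = 34.9200 / 6 = 5.8200
β = Cov / Var(R_m) = 7.5217 / 5.8200 = 1.2924
E(R) = R_f + β × MRP = 3.40% + 1.2924 × 5.22% = 10.15%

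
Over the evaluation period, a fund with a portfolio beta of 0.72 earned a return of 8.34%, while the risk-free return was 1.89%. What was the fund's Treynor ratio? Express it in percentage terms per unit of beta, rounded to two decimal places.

8.96%

Treynor = (R_P − R_f) / β_P = (8.34% − 1.89%) / 0.7200 = 6.45% / 0.7200 = 8.96%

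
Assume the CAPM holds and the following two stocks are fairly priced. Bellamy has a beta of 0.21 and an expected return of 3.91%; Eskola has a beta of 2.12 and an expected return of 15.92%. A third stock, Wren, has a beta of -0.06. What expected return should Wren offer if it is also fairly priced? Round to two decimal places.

2.21%

MRP (SML slope) = (15.92% − 3.91%) / (2.12 − 0.21) = 12.01% / 1.91 = 6.2880%
R_f (intercept) = 3.91% − 0.21 × 6.2880% = 2.5895%
E(R_Wren) = R_f + β × MRP = 2.5895% + -0.06 × 6.2880% = 2.21%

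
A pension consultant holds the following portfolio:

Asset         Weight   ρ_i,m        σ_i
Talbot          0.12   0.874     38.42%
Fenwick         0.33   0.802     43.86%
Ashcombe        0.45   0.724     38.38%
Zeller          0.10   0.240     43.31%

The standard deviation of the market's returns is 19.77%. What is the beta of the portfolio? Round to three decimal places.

β_Talbot = 0.874 × 38.42% / 19.77% = 1.6985
β_Fenwick = 0.802 × 43.86% / 19.77% = 1.7792
β_Ashcombe = 0.724 × 38.38% / 19.77% = 1.4055
β_Zeller = 0.240 × 43.31% / 19.77% = 0.5258
β_P = Σ w_i β_i = 0.12×1.6985 + 0.33×1.7792 + 0.45×1.4055 + 0.10×0.5258 = 1.4760

1.476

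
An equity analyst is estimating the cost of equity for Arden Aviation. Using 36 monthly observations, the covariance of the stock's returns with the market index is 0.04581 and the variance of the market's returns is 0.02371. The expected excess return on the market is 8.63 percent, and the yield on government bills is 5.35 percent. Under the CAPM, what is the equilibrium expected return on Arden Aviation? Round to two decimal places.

22.02%

β = Cov(R_i, R_m) / Var(R_m) = 0.04581 / 0.02371 = 1.9321
E(R) = R_f + β × MRP = 5.35% + 1.9321 × 8.63% = 22.02%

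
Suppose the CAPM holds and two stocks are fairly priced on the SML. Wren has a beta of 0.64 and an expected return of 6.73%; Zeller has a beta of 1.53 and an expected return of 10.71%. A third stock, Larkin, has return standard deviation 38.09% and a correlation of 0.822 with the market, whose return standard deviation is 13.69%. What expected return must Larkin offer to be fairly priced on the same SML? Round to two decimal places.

MRP = (10.71% − 6.73%) / (1.53 − 0.64) = 4.4719%
R_f = 6.73% − 0.64 × 4.4719% = 3.8680%
β_Larkin = ρ·σ_i/σ_m = 0.822 × 38.09 / 13.69 = 2.2871
E(R_Larkin) = R_f + β × MRP = 3.8680% + 2.2871 × 4.4719% = 14.10%

14.10%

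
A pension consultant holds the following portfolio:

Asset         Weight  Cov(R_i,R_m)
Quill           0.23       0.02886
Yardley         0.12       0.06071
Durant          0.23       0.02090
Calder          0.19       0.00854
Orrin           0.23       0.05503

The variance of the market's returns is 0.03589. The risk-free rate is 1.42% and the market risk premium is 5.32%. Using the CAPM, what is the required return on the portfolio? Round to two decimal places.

6.31%

β_Quill = 0.02886 / 0.03589 = 0.8041
β_Yardley = 0.06071 / 0.03589 = 1.6916
β_Durant = 0.02090 / 0.03589 = 0.5823
β_Calder = 0.00854 / 0.03589 = 0.2379
β_Orrin = 0.05503 / 0.03589 = 1.5333
β_P = Σ w_i β_i = 0.23×0.8041 + 0.12×1.6916 + 0.23×0.5823 + 0.19×0.2379 + 0.23×1.5333 = 0.9197
E(R_P) = R_f + β_P × MRP = 1.42% + 0.9197 × 5.32% = 6.31%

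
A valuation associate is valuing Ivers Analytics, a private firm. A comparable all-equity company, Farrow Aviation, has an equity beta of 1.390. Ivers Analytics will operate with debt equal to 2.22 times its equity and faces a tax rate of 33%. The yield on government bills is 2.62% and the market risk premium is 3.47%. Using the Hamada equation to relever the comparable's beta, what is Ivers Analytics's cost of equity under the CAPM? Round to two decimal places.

14.62%

β_L = β_U × [1 + (1 − t)(D/E)] = 1.390 × [1 + (1 − 0.33) × 2.22]
    = 1.390 × [1 + 0.67 × 2.22] = 1.390 × 2.4874 = 3.4575
E(R) = R_f + β_L × MRP = 2.62% + 3.4575 × 3.47% = 14.62%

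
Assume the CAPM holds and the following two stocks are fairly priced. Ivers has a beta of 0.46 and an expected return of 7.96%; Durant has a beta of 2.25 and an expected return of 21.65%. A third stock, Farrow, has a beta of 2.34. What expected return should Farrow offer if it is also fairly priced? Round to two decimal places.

22.34%

MRP (SML slope) = (21.65% − 7.96%) / (2.25 − 0.46) = 13.69% / 1.79 = 7.6480%
R_f (intercept) = 7.96% − 0.46 × 7.6480% = 4.4419%
E(R_Farrow) = R_f + β × MRP = 4.4419% + 2.34 × 7.6480% = 22.34%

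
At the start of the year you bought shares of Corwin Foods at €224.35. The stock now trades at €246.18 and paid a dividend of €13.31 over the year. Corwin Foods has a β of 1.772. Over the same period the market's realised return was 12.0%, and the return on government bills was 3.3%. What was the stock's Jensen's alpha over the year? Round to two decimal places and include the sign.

Realised HPR = (P1 + D1 − P0) / P0 = (246.18 + 13.31 − 224.35) / 224.35 = 35.14 / 224.35 = 15.6630%
MRP = 12.0% − 3.3% = 8.70%
CAPM required = R_f + β·MRP = 3.3% + 1.772 × 8.7% = 18.7164%
α = realised − required = 15.6630% − 18.7164% = -3.05%

-3.05%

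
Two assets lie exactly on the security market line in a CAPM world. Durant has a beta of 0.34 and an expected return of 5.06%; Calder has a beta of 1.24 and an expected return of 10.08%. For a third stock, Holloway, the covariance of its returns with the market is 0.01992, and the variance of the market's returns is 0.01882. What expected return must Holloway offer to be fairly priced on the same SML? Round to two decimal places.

MRP = (10.08% − 5.06%) / (1.24 − 0.34) = 5.5778%
R_f = 5.06% − 0.34 × 5.5778% = 3.1635%
β_Holloway = Cov / Var(R_m) = 0.01992 / 0.01882 = 1.0584
E(R_Holloway) = R_f + β × MRP = 3.1635% + 1.0584 × 5.5778% = 9.07%

9.07%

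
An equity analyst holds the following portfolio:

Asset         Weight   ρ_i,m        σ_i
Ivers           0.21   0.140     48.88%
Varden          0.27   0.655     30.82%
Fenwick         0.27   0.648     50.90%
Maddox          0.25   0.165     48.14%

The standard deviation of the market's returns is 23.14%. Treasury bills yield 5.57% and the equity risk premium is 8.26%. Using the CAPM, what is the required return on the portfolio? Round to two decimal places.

β_Ivers = 0.140 × 48.88% / 23.14% = 0.2957
β_Varden = 0.655 × 30.82% / 23.14% = 0.8724
β_Fenwick = 0.648 × 50.90% / 23.14% = 1.4254
β_Maddox = 0.165 × 48.14% / 23.14% = 0.3433
β_P = Σ w_i β_i = 0.21×0.2957 + 0.27×0.8724 + 0.27×1.4254 + 0.25×0.3433 = 0.7683
E(R_P) = R_f + β_P × MRP = 5.57% + 0.7683 × 8.26% = 11.92%

11.92%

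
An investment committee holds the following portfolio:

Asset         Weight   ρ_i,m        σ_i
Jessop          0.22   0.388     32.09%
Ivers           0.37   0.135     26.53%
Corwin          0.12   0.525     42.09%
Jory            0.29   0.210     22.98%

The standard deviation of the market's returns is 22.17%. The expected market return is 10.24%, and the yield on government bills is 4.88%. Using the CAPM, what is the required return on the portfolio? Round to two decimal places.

6.84%

β_Jessop = 0.388 × 32.09% / 22.17% = 0.5616
β_Ivers = 0.135 × 26.53% / 22.17% = 0.1615
β_Corwin = 0.525 × 42.09% / 22.17% = 0.9967
β_Jory = 0.210 × 22.98% / 22.17% = 0.2177
β_P = Σ w_i β_i = 0.22×0.5616 + 0.37×0.1615 + 0.12×0.9967 + 0.29×0.2177 = 0.3660
MRP = 10.24% − 4.88% = 5.36%
E(R_P) = R_f + β_P × MRP = 4.88% + 0.3660 × 5.36% = 6.84%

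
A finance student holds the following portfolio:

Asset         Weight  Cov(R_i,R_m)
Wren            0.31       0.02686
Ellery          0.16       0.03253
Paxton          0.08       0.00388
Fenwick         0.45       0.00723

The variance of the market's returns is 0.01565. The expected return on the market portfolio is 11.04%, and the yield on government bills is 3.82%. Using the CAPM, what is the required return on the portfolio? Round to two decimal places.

11.71%

β_Wren = 0.02686 / 0.01565 = 1.7163
β_Ellery = 0.03253 / 0.01565 = 2.0786
β_Paxton = 0.00388 / 0.01565 = 0.2479
β_Fenwick = 0.00723 / 0.01565 = 0.4620
β_P = Σ w_i β_i = 0.31×1.7163 + 0.16×2.0786 + 0.08×0.2479 + 0.45×0.4620 = 1.0924
MRP = 11.04% − 3.82% = 7.22%
E(R_P) = R_f + β_P × MRP = 3.82% + 1.0924 × 7.22% = 11.71%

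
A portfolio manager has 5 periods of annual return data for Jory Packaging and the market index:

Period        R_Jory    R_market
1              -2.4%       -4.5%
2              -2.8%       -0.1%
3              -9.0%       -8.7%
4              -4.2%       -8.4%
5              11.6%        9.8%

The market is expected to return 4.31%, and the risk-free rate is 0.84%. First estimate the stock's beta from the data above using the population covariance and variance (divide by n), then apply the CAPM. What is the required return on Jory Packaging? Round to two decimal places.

4.13%

Mean R_i = (-2.4 − 2.8 − 9.0 − 4.2 + 11.6) / 5 = -1.3600%
Mean R_m = (-4.5 − 0.1 − 8.7 − 8.4 + 9.8) / 5 = -2.3800%
Σ(R_i − R̄_i)(R_m − R̄_m) = 222.1560  ⇒  Cov = 222.1560 / 5 = 44.4312
Σ(R_m − R̄_m)² = 234.2280  ⇒  Var(R_m) = 234.2280 / 5 = 46.8456
β = Cov / Var(R_m) = 44.4312 / 46.8456 = 0.9485
MRP = 4.31% − 0.84% = 3.47%
E(R) = R_f + β × MRP = 0.84% + 0.9485 × 3.47% = 4.13%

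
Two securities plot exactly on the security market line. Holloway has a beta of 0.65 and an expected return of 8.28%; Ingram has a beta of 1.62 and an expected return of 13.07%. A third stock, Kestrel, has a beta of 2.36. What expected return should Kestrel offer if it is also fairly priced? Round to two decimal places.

16.72%

MRP (SML slope) = (13.07% − 8.28%) / (1.62 − 0.65) = 4.79% / 0.97 = 4.9381%
R_f (intercept) = 8.28% − 0.65 × 4.9381% = 5.0702%
E(R_Kestrel) = R_f + β × MRP = 5.0702% + 2.36 × 4.9381% = 16.72%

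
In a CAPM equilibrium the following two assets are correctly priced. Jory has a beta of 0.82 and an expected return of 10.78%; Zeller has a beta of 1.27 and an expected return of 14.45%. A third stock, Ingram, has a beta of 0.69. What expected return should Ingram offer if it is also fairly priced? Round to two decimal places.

9.72%

MRP (SML slope) = (14.45% − 10.78%) / (1.27 − 0.82) = 3.67% / 0.45 = 8.1556%
R_f (intercept) = 10.78% − 0.82 × 8.1556% = 4.0924%
E(R_Ingram) = R_f + β × MRP = 4.0924% + 0.69 × 8.1556% = 9.72%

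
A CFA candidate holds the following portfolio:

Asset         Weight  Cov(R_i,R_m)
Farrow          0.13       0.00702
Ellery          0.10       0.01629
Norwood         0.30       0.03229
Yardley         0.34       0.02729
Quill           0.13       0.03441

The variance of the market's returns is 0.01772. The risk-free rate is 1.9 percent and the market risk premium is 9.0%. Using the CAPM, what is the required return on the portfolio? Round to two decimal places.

β_Farrow = 0.00702 / 0.01772 = 0.3962
β_Ellery = 0.01629 / 0.01772 = 0.9193
β_Norwood = 0.03229 / 0.01772 = 1.8222
β_Yardley = 0.02729 / 0.01772 = 1.5401
β_Quill = 0.03441 / 0.01772 = 1.9419
β_P = Σ w_i β_i = 0.13×0.3962 + 0.10×0.9193 + 0.30×1.8222 + 0.34×1.5401 + 0.13×1.9419 = 1.4662
E(R_P) = R_f + β_P × MRP = 1.9% + 1.4662 × 9.0% = 15.10%

15.10%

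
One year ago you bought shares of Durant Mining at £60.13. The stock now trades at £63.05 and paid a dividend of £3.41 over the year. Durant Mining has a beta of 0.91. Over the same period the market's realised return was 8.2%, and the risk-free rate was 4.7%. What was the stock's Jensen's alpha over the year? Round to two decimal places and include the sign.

Realised HPR = (P1 + D1 − P0) / P0 = (63.05 + 3.41 − 60.13) / 60.13 = 6.33 / 60.13 = 10.5272%
MRP = 8.2% − 4.7% = 3.50%
CAPM required = R_f + β·MRP = 4.7% + 0.91 × 3.5% = 7.8850%
α = realised − required = 10.5272% − 7.8850% = +2.64%

+2.64%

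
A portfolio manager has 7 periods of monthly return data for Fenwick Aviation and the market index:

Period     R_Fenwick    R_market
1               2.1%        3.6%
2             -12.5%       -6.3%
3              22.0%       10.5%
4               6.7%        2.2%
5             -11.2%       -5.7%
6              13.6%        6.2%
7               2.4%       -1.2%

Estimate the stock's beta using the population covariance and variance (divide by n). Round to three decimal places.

Mean R_i = (2.1 − 12.5 + 22.0 + 6.7 − 11.2 + 13.6 + 2.4) / 7 = 3.3000%
Mean R_m = (3.6 − 6.3 + 10.5 + 2.2 − 5.7 + 6.2 − 1.2) / 7 = 1.3286%
Σ(R_i − R̄_i)(R_m − R̄_m) = 446.6400  ⇒  Cov = 446.6400 / 7 = 63.8057
Σ(R_m − R̄_m)² = 227.7543  ⇒  Var(R_m) = 227.7543 / 7 = 32.5363
β = Cov / Var(R_m) = 63.8057 / 32.5363 = 1.9611

1.961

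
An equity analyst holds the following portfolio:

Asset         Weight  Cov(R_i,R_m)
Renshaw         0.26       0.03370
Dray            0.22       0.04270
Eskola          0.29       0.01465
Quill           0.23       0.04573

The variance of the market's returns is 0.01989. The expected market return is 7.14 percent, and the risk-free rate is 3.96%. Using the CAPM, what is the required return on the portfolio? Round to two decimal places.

β_Renshaw = 0.03370 / 0.01989 = 1.6943
β_Dray = 0.04270 / 0.01989 = 2.1468
β_Eskola = 0.01465 / 0.01989 = 0.7366
β_Quill = 0.04573 / 0.01989 = 2.2991
β_P = Σ w_i β_i = 0.26×1.6943 + 0.22×2.1468 + 0.29×0.7366 + 0.23×2.2991 = 1.6552
MRP = 7.14% − 3.96% = 3.18%
E(R_P) = R_f + β_P × MRP = 3.96% + 1.6552 × 3.18% = 9.22%

9.22%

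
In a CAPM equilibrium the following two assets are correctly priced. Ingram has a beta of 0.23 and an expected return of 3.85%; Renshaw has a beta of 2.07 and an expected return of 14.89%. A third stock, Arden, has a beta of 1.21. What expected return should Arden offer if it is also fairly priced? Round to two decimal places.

MRP (SML slope) = (14.89% − 3.85%) / (2.07 − 0.23) = 11.04% / 1.84 = 6.0000%
R_f (intercept) = 3.85% − 0.23 × 6.0000% = 2.4700%
E(R_Arden) = R_f + β × MRP = 2.4700% + 1.21 × 6.0000% = 9.73%

9.73%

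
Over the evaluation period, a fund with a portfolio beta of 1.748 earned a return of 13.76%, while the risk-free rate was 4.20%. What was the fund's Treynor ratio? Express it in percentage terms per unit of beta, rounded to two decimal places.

5.47%

Treynor = (R_P − R_f) / β_P = (13.76% − 4.20%) / 1.7480 = 9.56% / 1.7480 = 5.47%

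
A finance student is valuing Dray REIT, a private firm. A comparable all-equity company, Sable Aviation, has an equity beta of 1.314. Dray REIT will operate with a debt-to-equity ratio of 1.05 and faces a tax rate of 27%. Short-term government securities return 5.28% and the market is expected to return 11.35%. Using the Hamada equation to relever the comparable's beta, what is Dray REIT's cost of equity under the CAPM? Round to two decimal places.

β_L = β_U × [1 + (1 − t)(D/E)] = 1.314 × [1 + (1 − 0.27) × 1.05]
    = 1.314 × [1 + 0.73 × 1.05] = 1.314 × 1.7665 = 2.3212
MRP = 11.35% − 5.28% = 6.07%
E(R) = R_f + β_L × MRP = 5.28% + 2.3212 × 6.07% = 19.37%

19.37%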